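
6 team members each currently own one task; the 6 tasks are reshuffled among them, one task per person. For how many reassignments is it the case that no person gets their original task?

Use !n = n·!(n-1) + (-1)^n.
!6 = 6·44 + 1 = 265

265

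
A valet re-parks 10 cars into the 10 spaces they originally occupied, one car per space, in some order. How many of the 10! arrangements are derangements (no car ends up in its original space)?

1334961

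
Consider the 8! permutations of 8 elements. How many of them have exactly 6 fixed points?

28

Choose which 6 of the 8 are fixed: C(8,6) = 28.
The remaining 2 must be deranged: !2 = 1.
Total: 28 × 1 = 28.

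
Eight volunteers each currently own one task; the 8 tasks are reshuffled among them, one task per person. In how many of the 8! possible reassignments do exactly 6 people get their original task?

28

Choose which 6 of the 8 are fixed: C(8,6) = 28.
The remaining 2 must be deranged: !2 = 1.
Total: 28 × 1 = 28.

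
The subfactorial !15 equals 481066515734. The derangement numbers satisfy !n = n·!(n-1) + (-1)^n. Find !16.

7697064251745

!16 = 16·481066515734 + 1 = 7697064251745.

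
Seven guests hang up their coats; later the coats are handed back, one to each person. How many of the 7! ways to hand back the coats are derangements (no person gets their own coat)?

The subfactorial !7 = [7!/e] (nearest integer).
7! = 5040, and 5040/e ≈ 1854.11, so !7 = 1854.

1854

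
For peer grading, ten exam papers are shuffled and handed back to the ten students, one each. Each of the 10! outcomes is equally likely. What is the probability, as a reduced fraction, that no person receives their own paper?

16481/44800

Favorable outcomes: !10 = 1334961.
Total outcomes: 10! = 3628800.
Probability = 1334961/3628800 = 16481/44800.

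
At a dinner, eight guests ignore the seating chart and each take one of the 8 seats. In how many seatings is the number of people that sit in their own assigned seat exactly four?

630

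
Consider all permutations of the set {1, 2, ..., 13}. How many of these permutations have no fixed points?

!13 = 13! · Σ_{k=0}^{13} (-1)^k/k!
= 13! - 13!/1! + 13!/2! - 13!/3! + 13!/4! - 13!/5! + 13!/6! - 13!/7! + 13!/8! - 13!/9! + 13!/10! - 13!/11! + 13!/12! - 13!/13!
= 6227020800 - 6227020800 + 3113510400 - 1037836800 + 259459200 - 51891840 + 8648640 - 1235520 + 154440 - 17160 + 1716 - 156 + 13 - 1
= 2290792932

2290792932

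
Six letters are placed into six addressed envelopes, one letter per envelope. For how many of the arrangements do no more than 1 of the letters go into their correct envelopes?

529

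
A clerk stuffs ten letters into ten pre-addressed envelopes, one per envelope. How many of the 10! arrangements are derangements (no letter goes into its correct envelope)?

1334961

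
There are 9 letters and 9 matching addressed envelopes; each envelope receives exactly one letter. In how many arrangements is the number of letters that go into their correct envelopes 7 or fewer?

# with exactly i fixed is C(9,i)·!(9-i); sum over i=0..7:
  i=0: C(9,0)·!9 = 1·133496 = 133496
  i=1: C(9,1)·!8 = 9·14833 = 133497
  i=2: C(9,2)·!7 = 36·1854 = 66744
  i=3: C(9,3)·!6 = 84·265 = 22260
  i=4: C(9,4)·!5 = 126·44 = 5544
  i=5: C(9,5)·!4 = 126·9 = 1134
  i=6: C(9,6)·!3 = 84·2 = 168
  i=7: C(9,7)·!2 = 36·1 = 36
Total = 362879.

362879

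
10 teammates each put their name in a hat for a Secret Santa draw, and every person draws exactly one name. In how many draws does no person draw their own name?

1334961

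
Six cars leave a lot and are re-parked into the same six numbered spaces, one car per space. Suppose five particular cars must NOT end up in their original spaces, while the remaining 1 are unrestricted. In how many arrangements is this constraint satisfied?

309

Inclusion-exclusion on the 5 forbidden self-matches:
Σ_{j=0}^{5} (-1)^j C(5,j)(6-j)!
= C(5,0)·6! - C(5,1)·5! + C(5,2)·4! - C(5,3)·3! + C(5,4)·2! - C(5,5)·1!
= 720 - 600 + 240 - 60 + 10 - 1
= 309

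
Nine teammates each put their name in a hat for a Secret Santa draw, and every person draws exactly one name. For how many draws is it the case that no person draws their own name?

133496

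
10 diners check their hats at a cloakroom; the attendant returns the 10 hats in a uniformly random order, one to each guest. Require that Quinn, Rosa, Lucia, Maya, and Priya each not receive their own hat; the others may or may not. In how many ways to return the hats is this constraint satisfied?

Inclusion-exclusion on the 5 forbidden self-matches:
Σ_{j=0}^{5} (-1)^j C(5,j)(10-j)!
= C(5,0)·10! - C(5,1)·9! + C(5,2)·8! - C(5,3)·7! + C(5,4)·6! - C(5,5)·5!
= 3628800 - 1814400 + 403200 - 50400 + 3600 - 120
= 2170680

2170680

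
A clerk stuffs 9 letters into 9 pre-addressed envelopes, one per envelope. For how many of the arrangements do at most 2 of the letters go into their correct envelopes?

Sum C(9,i)·!(9-i) for i = 0..2:
  i=0: C(9,0)·!9 = 1·133496 = 133496
  i=1: C(9,1)·!8 = 9·14833 = 133497
  i=2: C(9,2)·!7 = 36·1854 = 66744
Total = 333737.

333737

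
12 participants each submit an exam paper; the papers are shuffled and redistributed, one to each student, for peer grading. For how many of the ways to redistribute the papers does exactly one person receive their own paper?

Choose which one of the 12 is fixed: C(12,1) = 12.
The remaining 11 must be deranged: !11 = 14684570.
Total: 12 × 14684570 = 176214840.

176214840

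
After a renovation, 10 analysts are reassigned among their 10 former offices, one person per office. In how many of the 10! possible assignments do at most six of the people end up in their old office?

3628514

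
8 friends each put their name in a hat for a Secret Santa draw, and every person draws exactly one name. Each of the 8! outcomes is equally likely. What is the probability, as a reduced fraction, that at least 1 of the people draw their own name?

3641/5760

Favorable outcomes: Σ_{i≥1} C(8,i)·!(8-i) = 8·1854 + 28·265 + 56·44 + 70·9 + 56·2 + 28·1 + 8·0 + 1·1 = 25487.
Total outcomes: 8! = 40320.
Probability = 25487/40320 = 3641/5760.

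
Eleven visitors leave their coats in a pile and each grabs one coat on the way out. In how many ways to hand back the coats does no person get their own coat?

14684570

Use !n = n·!(n-1) + (-1)^n.
!11 = 11·1334961 - 1 = 14684570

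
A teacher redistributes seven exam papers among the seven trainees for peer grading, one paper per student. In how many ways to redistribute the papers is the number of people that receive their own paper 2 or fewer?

4633

Sum C(7,i)·!(7-i) for i = 0..2:
  i=0: C(7,0)·!7 = 1·1854 = 1854
  i=1: C(7,1)·!6 = 7·265 = 1855
  i=2: C(7,2)·!5 = 21·44 = 924
Total = 4633.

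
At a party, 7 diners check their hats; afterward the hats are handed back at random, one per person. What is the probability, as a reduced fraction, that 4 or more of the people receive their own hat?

23/1260

Favorable outcomes: Σ_{i≥4} C(7,i)·!(7-i) = 35·2 + 21·1 + 7·0 + 1·1 = 92.
Total outcomes: 7! = 5040.
Probability = 92/5040 = 23/1260.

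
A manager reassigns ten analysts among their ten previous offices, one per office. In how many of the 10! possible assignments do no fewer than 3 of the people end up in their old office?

# with exactly i fixed is C(10,i)·!(10-i); sum over i=3..10:
  i=3: C(10,3)·!7 = 120·1854 = 222480
  i=4: C(10,4)·!6 = 210·265 = 55650
  i=5: C(10,5)·!5 = 252·44 = 11088
  i=6: C(10,6)·!4 = 210·9 = 1890
  i=7: C(10,7)·!3 = 120·2 = 240
  i=8: C(10,8)·!2 = 45·1 = 45
  i=9: C(10,9)·!1 = 10·0 = 0
  i=10: C(10,10)·!0 = 1·1 = 1
Total = 291394.

291394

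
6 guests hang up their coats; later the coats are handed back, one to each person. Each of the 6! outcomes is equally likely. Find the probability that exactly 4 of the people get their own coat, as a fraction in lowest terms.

Favorable outcomes: C(6,4)·!2 = 15·1 = 15.
Total outcomes: 6! = 720.
Probability = 15/720 = 1/48.

1/48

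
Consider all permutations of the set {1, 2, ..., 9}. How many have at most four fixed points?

# with exactly i fixed is C(9,i)·!(9-i); sum over i=0..4:
  i=0: C(9,0)·!9 = 1·133496 = 133496
  i=1: C(9,1)·!8 = 9·14833 = 133497
  i=2: C(9,2)·!7 = 36·1854 = 66744
  i=3: C(9,3)·!6 = 84·265 = 22260
  i=4: C(9,4)·!5 = 126·44 = 5544
Total = 361541.

361541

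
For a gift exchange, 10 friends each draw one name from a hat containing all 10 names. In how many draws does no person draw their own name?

Use !n = (n-1)(!(n-1) + !(n-2)).
!10 = 9·(133496 + 14833) = 9·148329 = 1334961

1334961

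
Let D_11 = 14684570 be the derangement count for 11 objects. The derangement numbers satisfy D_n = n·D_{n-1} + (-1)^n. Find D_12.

176214841

D_12 = 12·14684570 + 1 = 176214841.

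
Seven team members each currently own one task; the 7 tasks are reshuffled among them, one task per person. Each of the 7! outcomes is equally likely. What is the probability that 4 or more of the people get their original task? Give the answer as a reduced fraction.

Favorable outcomes: Σ_{i≥4} C(7,i)·!(7-i) = 35·2 + 21·1 + 7·0 + 1·1 = 92.
Total outcomes: 7! = 5040.
Probability = 92/5040 = 23/1260.

23/1260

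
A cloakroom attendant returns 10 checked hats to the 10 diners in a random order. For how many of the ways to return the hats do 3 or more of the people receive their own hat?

291394

Sum C(10,i)·!(10-i) for i = 3..10:
  i=3: C(10,3)·!7 = 120·1854 = 222480
  i=4: C(10,4)·!6 = 210·265 = 55650
  i=5: C(10,5)·!5 = 252·44 = 11088
  i=6: C(10,6)·!4 = 210·9 = 1890
  i=7: C(10,7)·!3 = 120·2 = 240
  i=8: C(10,8)·!2 = 45·1 = 45
  i=9: C(10,9)·!1 = 10·0 = 0
  i=10: C(10,10)·!0 = 1·1 = 1
Total = 291394.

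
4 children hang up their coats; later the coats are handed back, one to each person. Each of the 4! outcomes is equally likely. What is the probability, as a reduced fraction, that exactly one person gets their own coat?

1/3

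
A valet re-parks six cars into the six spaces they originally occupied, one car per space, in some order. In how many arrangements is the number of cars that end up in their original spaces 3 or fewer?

Sum C(6,i)·!(6-i) for i = 0..3:
  i=0: C(6,0)·!6 = 1·265 = 265
  i=1: C(6,1)·!5 = 6·44 = 264
  i=2: C(6,2)·!4 = 15·9 = 135
  i=3: C(6,3)·!3 = 20·2 = 40
Total = 704.

704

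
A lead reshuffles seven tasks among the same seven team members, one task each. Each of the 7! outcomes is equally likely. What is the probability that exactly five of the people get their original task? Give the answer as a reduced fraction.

1/240

Favorable outcomes: C(7,5)·!2 = 21·1 = 21.
Total outcomes: 7! = 5040.
Probability = 21/5040 = 1/240.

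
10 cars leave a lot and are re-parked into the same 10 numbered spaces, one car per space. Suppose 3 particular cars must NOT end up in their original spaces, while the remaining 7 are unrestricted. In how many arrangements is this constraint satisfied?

Inclusion-exclusion on the 3 forbidden self-matches:
Σ_{j=0}^{3} (-1)^j C(3,j)(10-j)!
= C(3,0)·10! - C(3,1)·9! + C(3,2)·8! - C(3,3)·7!
= 3628800 - 1088640 + 120960 - 5040
= 2656080

2656080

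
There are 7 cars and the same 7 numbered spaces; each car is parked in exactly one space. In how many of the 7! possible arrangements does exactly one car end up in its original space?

Pick the single fixed position: C(7,1) = 7 ways.
The other 6 form a derangement: !6 = 265.
Total: 7 × 265 = 1855.

1855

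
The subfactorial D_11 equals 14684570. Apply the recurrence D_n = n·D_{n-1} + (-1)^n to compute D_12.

176214841

D_12 = 12·14684570 + 1 = 176214841.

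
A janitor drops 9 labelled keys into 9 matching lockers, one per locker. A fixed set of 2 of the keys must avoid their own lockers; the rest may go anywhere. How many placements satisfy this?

287280

Inclusion-exclusion on the 2 forbidden self-matches:
Σ_{j=0}^{2} (-1)^j C(2,j)(9-j)!
= C(2,0)·9! - C(2,1)·8! + C(2,2)·7!
= 362880 - 80640 + 5040
= 287280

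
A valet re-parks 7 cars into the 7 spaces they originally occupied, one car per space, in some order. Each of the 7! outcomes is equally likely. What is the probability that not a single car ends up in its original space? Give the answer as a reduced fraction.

Favorable outcomes: !7 = 1854.
Total outcomes: 7! = 5040.
Probability = 1854/5040 = 103/280.

103/280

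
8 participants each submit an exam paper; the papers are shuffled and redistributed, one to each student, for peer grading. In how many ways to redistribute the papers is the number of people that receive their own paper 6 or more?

29

# with exactly i fixed is C(8,i)·!(8-i); sum over i=6..8:
  i=6: C(8,6)·!2 = 28·1 = 28
  i=7: C(8,7)·!1 = 8·0 = 0
  i=8: C(8,8)·!0 = 1·1 = 1
Total = 29.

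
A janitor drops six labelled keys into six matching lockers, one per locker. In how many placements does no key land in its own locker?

The number of derangements of 6 is !6 = Σ_{k=0}^{6} (-1)^k·6!/k!
= 6! - 6!/1! + 6!/2! - 6!/3! + 6!/4! - 6!/5! + 6!/6!
= 720 - 720 + 360 - 120 + 30 - 6 + 1
= 265

265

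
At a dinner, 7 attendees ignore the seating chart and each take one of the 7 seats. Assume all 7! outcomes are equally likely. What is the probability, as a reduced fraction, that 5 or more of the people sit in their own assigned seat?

Favorable outcomes: Σ_{i≥5} C(7,i)·!(7-i) = 21·1 + 7·0 + 1·1 = 22.
Total outcomes: 7! = 5040.
Probability = 22/5040 = 11/2520.

11/2520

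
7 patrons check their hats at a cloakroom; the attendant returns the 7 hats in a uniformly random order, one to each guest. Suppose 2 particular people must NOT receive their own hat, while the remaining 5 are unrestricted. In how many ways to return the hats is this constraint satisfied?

Let A_j be the event that the j-th constrained one is fixed. By inclusion-exclusion over the 2 events:
Σ_{j=0}^{2} (-1)^j C(2,j)(7-j)!
= C(2,0)·7! - C(2,1)·6! + C(2,2)·5!
= 5040 - 1440 + 120
= 3720

3720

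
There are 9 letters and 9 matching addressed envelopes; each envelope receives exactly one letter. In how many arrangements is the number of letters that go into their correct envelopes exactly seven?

36

Pick the 7 fixed positions: C(9,7) = 36 ways.
The remaining 2 must be deranged: !2 = 1.
Total: 36 × 1 = 36.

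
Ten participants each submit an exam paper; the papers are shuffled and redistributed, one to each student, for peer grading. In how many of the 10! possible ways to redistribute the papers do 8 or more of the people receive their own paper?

# with exactly i fixed is C(10,i)·!(10-i); sum over i=8..10:
  i=8: C(10,8)·!2 = 45·1 = 45
  i=9: C(10,9)·!1 = 10·0 = 0
  i=10: C(10,10)·!0 = 1·1 = 1
Total = 46.

46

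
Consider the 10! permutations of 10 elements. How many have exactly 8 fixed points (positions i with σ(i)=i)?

Pick the 8 fixed positions: C(10,8) = 45 ways.
The remaining 2 must be deranged: !2 = 1.
Total: 45 × 1 = 45.

45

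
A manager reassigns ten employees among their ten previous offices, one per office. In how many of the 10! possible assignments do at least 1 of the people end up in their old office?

2293839

# with exactly i fixed is C(10,i)·!(10-i); sum over i=1..10:
  i=1: C(10,1)·!9 = 10·133496 = 1334960
  i=2: C(10,2)·!8 = 45·14833 = 667485
  i=3: C(10,3)·!7 = 120·1854 = 222480
  i=4: C(10,4)·!6 = 210·265 = 55650
  i=5: C(10,5)·!5 = 252·44 = 11088
  i=6: C(10,6)·!4 = 210·9 = 1890
  i=7: C(10,7)·!3 = 120·2 = 240
  i=8: C(10,8)·!2 = 45·1 = 45
  i=9: C(10,9)·!1 = 10·0 = 0
  i=10: C(10,10)·!0 = 1·1 = 1
Total = 2293839.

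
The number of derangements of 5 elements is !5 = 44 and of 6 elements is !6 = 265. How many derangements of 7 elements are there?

1854

!7 = (7-1)·(!6 + !5) = 6·(265 + 44) = 6·309 = 1854.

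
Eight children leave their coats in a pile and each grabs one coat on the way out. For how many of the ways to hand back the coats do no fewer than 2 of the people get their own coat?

10655

Sum C(8,i)·!(8-i) for i = 2..8:
  i=2: C(8,2)·!6 = 28·265 = 7420
  i=3: C(8,3)·!5 = 56·44 = 2464
  i=4: C(8,4)·!4 = 70·9 = 630
  i=5: C(8,5)·!3 = 56·2 = 112
  i=6: C(8,6)·!2 = 28·1 = 28
  i=7: C(8,7)·!1 = 8·0 = 0
  i=8: C(8,8)·!0 = 1·1 = 1
Total = 10655.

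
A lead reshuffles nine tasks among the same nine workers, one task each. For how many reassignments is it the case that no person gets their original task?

Use !n = n·!(n-1) + (-1)^n.
!9 = 9·14833 - 1 = 133496

133496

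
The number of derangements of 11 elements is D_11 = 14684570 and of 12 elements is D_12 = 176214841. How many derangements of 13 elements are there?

D_13 = (13-1)·(D_12 + D_11) = 12·(176214841 + 14684570) = 12·190899411 = 2290792932.

2290792932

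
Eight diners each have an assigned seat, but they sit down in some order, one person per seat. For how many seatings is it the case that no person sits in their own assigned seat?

14833

!8 is the nearest integer to 8!/e.
8! = 40320, and 40320/e ≈ 14832.90, so !8 = 14833.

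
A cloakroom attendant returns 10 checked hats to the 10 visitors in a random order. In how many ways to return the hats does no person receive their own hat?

1334961

!10 is the nearest integer to 10!/e.
10! = 3628800, and 3628800/e ≈ 1334960.92, so !10 = 1334961.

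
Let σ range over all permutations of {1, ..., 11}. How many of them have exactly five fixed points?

122430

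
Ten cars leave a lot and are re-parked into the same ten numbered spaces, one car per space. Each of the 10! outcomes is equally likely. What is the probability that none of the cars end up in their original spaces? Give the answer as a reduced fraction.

16481/44800

Favorable outcomes: !10 = 1334961.
Total outcomes: 10! = 3628800.
Probability = 1334961/3628800 = 16481/44800.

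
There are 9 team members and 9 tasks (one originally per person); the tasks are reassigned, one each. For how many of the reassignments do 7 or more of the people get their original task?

37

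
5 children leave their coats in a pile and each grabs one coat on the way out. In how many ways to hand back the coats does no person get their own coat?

!5 is the nearest integer to 5!/e.
5! = 120, and 120/e ≈ 44.15, so !5 = 44.

44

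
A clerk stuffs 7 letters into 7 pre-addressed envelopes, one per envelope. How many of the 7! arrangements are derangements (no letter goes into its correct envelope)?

Use !n = n·!(n-1) + (-1)^n.
!7 = 7·265 - 1 = 1854

1854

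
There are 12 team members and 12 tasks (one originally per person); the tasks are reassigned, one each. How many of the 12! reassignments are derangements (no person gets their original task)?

!12 is the nearest integer to 12!/e.
12! = 479001600, and 479001600/e ≈ 176214840.93, so !12 = 176214841.

176214841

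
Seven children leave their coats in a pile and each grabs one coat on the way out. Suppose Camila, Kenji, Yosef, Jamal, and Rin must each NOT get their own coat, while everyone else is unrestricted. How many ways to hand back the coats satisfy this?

2428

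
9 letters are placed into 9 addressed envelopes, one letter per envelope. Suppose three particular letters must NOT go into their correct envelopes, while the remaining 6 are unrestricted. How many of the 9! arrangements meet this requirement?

256320

Inclusion-exclusion on the 3 forbidden self-matches:
Σ_{j=0}^{3} (-1)^j C(3,j)(9-j)!
= C(3,0)·9! - C(3,1)·8! + C(3,2)·7! - C(3,3)·6!
= 362880 - 120960 + 15120 - 720
= 256320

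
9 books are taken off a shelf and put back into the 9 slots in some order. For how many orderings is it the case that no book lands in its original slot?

133496

!9 = 9! · Σ_{k=0}^{9} (-1)^k/k!
= 9! - 9!/1! + 9!/2! - 9!/3! + 9!/4! - 9!/5! + 9!/6! - 9!/7! + 9!/8! - 9!/9!
= 362880 - 362880 + 181440 - 60480 + 15120 - 3024 + 504 - 72 + 9 - 1
= 133496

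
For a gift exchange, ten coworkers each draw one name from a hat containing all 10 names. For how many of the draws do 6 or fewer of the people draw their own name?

3628514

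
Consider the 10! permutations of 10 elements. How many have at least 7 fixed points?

286

# with exactly i fixed is C(10,i)·!(10-i); sum over i=7..10:
  i=7: C(10,7)·!3 = 120·2 = 240
  i=8: C(10,8)·!2 = 45·1 = 45
  i=9: C(10,9)·!1 = 10·0 = 0
  i=10: C(10,10)·!0 = 1·1 = 1
Total = 286.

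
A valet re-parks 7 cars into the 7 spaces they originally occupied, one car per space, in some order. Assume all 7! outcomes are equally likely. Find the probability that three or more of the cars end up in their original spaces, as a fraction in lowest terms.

407/5040

Favorable outcomes: Σ_{i≥3} C(7,i)·!(7-i) = 35·9 + 35·2 + 21·1 + 7·0 + 1·1 = 407.
Total outcomes: 7! = 5040.
Probability = 407/5040 = 407/5040.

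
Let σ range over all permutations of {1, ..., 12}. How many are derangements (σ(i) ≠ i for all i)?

176214841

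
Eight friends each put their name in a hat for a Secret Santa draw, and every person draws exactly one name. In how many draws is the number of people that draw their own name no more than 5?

# with exactly i fixed is C(8,i)·!(8-i); sum over i=0..5:
  i=0: C(8,0)·!8 = 1·14833 = 14833
  i=1: C(8,1)·!7 = 8·1854 = 14832
  i=2: C(8,2)·!6 = 28·265 = 7420
  i=3: C(8,3)·!5 = 56·44 = 2464
  i=4: C(8,4)·!4 = 70·9 = 630
  i=5: C(8,5)·!3 = 56·2 = 112
Total = 40291.

40291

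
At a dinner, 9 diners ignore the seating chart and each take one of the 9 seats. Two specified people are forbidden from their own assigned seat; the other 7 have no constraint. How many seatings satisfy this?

287280

Inclusion-exclusion on the 2 forbidden self-matches:
Σ_{j=0}^{2} (-1)^j C(2,j)(9-j)!
= C(2,0)·9! - C(2,1)·8! + C(2,2)·7!
= 362880 - 80640 + 5040
= 287280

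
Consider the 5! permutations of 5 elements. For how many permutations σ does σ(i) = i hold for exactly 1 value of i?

45

Choose which one of the 5 is fixed: C(5,1) = 5.
The remaining 4 must be deranged: !4 = 9.
Total: 5 × 9 = 45.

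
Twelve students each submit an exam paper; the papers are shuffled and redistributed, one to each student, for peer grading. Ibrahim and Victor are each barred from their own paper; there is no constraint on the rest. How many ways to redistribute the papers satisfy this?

Inclusion-exclusion on the 2 forbidden self-matches:
Σ_{j=0}^{2} (-1)^j C(2,j)(12-j)!
= C(2,0)·12! - C(2,1)·11! + C(2,2)·10!
= 479001600 - 79833600 + 3628800
= 402796800

402796800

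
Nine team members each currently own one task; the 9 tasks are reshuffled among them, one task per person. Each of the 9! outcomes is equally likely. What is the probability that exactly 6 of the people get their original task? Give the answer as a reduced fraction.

Favorable outcomes: C(9,6)·!3 = 84·2 = 168.
Total outcomes: 9! = 362880.
Probability = 168/362880 = 1/2160.

1/2160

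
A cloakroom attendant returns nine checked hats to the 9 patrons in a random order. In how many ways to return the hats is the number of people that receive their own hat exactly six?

168

Choose which 6 of the 9 are fixed: C(9,6) = 84.
The other 3 form a derangement: !3 = 2.
Total: 84 × 2 = 168.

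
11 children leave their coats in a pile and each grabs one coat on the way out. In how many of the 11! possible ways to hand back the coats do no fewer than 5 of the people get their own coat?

Sum C(11,i)·!(11-i) for i = 5..11:
  i=5: C(11,5)·!6 = 462·265 = 122430
  i=6: C(11,6)·!5 = 462·44 = 20328
  i=7: C(11,7)·!4 = 330·9 = 2970
  i=8: C(11,8)·!3 = 165·2 = 330
  i=9: C(11,9)·!2 = 55·1 = 55
  i=10: C(11,10)·!1 = 11·0 = 0
  i=11: C(11,11)·!0 = 1·1 = 1
Total = 146114.

146114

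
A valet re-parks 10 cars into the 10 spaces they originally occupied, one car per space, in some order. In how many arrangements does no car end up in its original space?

1334961

By inclusion-exclusion, !10 = Σ (-1)^k · 10!/k! for k=0..10
= 10! - 10!/1! + 10!/2! - 10!/3! + 10!/4! - 10!/5! + 10!/6! - 10!/7! + 10!/8! - 10!/9! + 10!/10!
= 3628800 - 3628800 + 1814400 - 604800 + 151200 - 30240 + 5040 - 720 + 90 - 10 + 1
= 1334961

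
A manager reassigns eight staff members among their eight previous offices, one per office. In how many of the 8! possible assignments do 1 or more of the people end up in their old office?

25487

Sum C(8,i)·!(8-i) for i = 1..8:
  i=1: C(8,1)·!7 = 8·1854 = 14832
  i=2: C(8,2)·!6 = 28·265 = 7420
  i=3: C(8,3)·!5 = 56·44 = 2464
  i=4: C(8,4)·!4 = 70·9 = 630
  i=5: C(8,5)·!3 = 56·2 = 112
  i=6: C(8,6)·!2 = 28·1 = 28
  i=7: C(8,7)·!1 = 8·0 = 0
  i=8: C(8,8)·!0 = 1·1 = 1
Total = 25487.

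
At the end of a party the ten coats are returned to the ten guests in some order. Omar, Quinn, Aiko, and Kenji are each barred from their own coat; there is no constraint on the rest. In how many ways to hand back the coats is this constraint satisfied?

2399760

Inclusion-exclusion on the 4 forbidden self-matches:
Σ_{j=0}^{4} (-1)^j C(4,j)(10-j)!
= C(4,0)·10! - C(4,1)·9! + C(4,2)·8! - C(4,3)·7! + C(4,4)·6!
= 3628800 - 1451520 + 241920 - 20160 + 720
= 2399760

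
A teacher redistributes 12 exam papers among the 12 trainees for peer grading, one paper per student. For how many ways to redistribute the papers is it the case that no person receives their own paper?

Use !n = n·!(n-1) + (-1)^n.
!12 = 12·14684570 + 1 = 176214841

176214841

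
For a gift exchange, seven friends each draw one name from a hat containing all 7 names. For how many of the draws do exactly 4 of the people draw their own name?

70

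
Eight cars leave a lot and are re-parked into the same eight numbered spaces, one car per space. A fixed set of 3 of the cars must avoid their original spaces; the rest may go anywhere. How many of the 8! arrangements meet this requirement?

Let A_j be the event that the j-th constrained one is fixed. By inclusion-exclusion over the 3 events:
Σ_{j=0}^{3} (-1)^j C(3,j)(8-j)!
= C(3,0)·8! - C(3,1)·7! + C(3,2)·6! - C(3,3)·5!
= 40320 - 15120 + 2160 - 120
= 27240

27240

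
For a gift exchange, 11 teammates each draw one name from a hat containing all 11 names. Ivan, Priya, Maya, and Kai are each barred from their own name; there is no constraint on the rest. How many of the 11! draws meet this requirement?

Let A_j be the event that the j-th constrained one is fixed. By inclusion-exclusion over the 4 events:
Σ_{j=0}^{4} (-1)^j C(4,j)(11-j)!
= C(4,0)·11! - C(4,1)·10! + C(4,2)·9! - C(4,3)·8! + C(4,4)·7!
= 39916800 - 14515200 + 2177280 - 161280 + 5040
= 27422640

27422640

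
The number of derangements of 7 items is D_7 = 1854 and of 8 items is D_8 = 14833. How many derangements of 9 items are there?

D_9 = (9-1)·(D_8 + D_7) = 8·(14833 + 1854) = 8·16687 = 133496.

133496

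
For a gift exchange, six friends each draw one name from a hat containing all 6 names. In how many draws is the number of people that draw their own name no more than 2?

# with exactly i fixed is C(6,i)·!(6-i); sum over i=0..2:
  i=0: C(6,0)·!6 = 1·265 = 265
  i=1: C(6,1)·!5 = 6·44 = 264
  i=2: C(6,2)·!4 = 15·9 = 135
Total = 664.

664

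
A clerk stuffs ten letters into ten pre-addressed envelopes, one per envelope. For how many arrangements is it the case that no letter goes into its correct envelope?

1334961

By inclusion-exclusion, !10 = Σ (-1)^k · 10!/k! for k=0..10
= 10! - 10!/1! + 10!/2! - 10!/3! + 10!/4! - 10!/5! + 10!/6! - 10!/7! + 10!/8! - 10!/9! + 10!/10!
= 3628800 - 3628800 + 1814400 - 604800 + 151200 - 30240 + 5040 - 720 + 90 - 10 + 1
= 1334961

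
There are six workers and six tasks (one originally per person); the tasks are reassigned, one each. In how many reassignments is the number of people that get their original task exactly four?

Choose which 4 of the 6 are fixed: C(6,4) = 15.
The remaining 2 must be deranged: !2 = 1.
Total: 15 × 1 = 15.

15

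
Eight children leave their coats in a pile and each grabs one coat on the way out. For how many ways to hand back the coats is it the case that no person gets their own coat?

14833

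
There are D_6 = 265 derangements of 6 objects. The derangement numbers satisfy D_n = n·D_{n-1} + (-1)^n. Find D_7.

1854

D_7 = 7·265 - 1 = 1854.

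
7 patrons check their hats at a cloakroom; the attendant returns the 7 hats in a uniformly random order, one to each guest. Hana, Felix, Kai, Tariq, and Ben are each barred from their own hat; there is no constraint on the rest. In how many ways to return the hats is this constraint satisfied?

2428

Let A_j be the event that the j-th constrained one is fixed. By inclusion-exclusion over the 5 events:
Σ_{j=0}^{5} (-1)^j C(5,j)(7-j)!
= C(5,0)·7! - C(5,1)·6! + C(5,2)·5! - C(5,3)·4! + C(5,4)·3! - C(5,5)·2!
= 5040 - 3600 + 1200 - 240 + 30 - 2
= 2428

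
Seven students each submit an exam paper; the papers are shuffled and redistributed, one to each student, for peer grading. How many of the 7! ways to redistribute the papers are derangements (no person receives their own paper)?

By inclusion-exclusion, !7 = Σ (-1)^k · 7!/k! for k=0..7
= 7! - 7!/1! + 7!/2! - 7!/3! + 7!/4! - 7!/5! + 7!/6! - 7!/7!
= 5040 - 5040 + 2520 - 840 + 210 - 42 + 7 - 1
= 1854

1854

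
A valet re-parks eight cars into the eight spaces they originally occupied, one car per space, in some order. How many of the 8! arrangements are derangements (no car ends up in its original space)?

!8 is the nearest integer to 8!/e.
8! = 40320, and 40320/e ≈ 14832.90, so !8 = 14833.

14833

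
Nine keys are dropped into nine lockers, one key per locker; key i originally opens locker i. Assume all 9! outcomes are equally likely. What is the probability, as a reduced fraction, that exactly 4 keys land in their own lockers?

11/720

Favorable outcomes: C(9,4)·!5 = 126·44 = 5544.
Total outcomes: 9! = 362880.
Probability = 5544/362880 = 11/720.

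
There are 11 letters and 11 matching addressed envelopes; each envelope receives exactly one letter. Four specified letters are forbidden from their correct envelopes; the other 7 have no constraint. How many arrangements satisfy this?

27422640

Let A_j be the event that the j-th constrained one is fixed. By inclusion-exclusion over the 4 events:
Σ_{j=0}^{4} (-1)^j C(4,j)(11-j)!
= C(4,0)·11! - C(4,1)·10! + C(4,2)·9! - C(4,3)·8! + C(4,4)·7!
= 39916800 - 14515200 + 2177280 - 161280 + 5040
= 27422640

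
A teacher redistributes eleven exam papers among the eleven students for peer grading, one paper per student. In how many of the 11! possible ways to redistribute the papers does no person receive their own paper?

!11 = 11! · Σ_{k=0}^{11} (-1)^k/k!
= 11! - 11!/1! + 11!/2! - 11!/3! + 11!/4! - 11!/5! + 11!/6! - 11!/7! + 11!/8! - 11!/9! + 11!/10! - 11!/11!
= 39916800 - 39916800 + 19958400 - 6652800 + 1663200 - 332640 + 55440 - 7920 + 990 - 110 + 11 - 1
= 14684570

14684570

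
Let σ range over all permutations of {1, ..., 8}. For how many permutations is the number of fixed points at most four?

Sum C(8,i)·!(8-i) for i = 0..4:
  i=0: C(8,0)·!8 = 1·14833 = 14833
  i=1: C(8,1)·!7 = 8·1854 = 14832
  i=2: C(8,2)·!6 = 28·265 = 7420
  i=3: C(8,3)·!5 = 56·44 = 2464
  i=4: C(8,4)·!4 = 70·9 = 630
Total = 40179.

40179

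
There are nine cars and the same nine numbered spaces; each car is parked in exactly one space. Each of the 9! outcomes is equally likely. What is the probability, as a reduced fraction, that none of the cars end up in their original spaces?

Favorable outcomes: !9 = 133496.
Total outcomes: 9! = 362880.
Probability = 133496/362880 = 16687/45360.

16687/45360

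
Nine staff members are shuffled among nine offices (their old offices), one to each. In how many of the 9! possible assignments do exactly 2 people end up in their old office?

Choose which 2 of the 9 are fixed: C(9,2) = 36.
The other 7 form a derangement: !7 = 1854.
Total: 36 × 1854 = 66744.

66744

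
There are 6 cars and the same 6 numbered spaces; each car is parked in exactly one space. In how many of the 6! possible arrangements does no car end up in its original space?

265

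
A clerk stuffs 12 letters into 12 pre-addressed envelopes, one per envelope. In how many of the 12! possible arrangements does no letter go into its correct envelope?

176214841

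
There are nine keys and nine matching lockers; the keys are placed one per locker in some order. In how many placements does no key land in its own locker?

133496

The subfactorial !9 = [9!/e] (nearest integer).
9! = 362880, and 362880/e ≈ 133496.09, so !9 = 133496.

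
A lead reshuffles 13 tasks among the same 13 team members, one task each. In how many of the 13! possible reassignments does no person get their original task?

2290792932

Recurrence: !13 = 13·!12 + (-1)^13.
!13 = 13·176214841 - 1 = 2290792932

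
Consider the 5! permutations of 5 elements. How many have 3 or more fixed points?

11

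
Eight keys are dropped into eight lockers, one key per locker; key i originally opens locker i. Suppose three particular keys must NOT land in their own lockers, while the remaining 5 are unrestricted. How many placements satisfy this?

Inclusion-exclusion on the 3 forbidden self-matches:
Σ_{j=0}^{3} (-1)^j C(3,j)(8-j)!
= C(3,0)·8! - C(3,1)·7! + C(3,2)·6! - C(3,3)·5!
= 40320 - 15120 + 2160 - 120
= 27240

27240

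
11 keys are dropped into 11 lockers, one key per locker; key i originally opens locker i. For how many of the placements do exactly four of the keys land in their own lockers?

611820

Choose which 4 of the 11 are fixed: C(11,4) = 330.
The remaining 7 must be deranged: !7 = 1854.
Total: 330 × 1854 = 611820.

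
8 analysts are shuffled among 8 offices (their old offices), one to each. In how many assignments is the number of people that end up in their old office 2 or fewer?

37085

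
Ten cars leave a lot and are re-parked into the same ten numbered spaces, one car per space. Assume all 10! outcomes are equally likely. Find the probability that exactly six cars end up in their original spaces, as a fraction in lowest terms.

1/1920

Favorable outcomes: C(10,6)·!4 = 210·9 = 1890.
Total outcomes: 10! = 3628800.
Probability = 1890/3628800 = 1/1920.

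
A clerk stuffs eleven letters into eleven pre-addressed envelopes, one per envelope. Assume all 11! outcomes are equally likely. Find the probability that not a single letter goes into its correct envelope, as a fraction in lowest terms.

1468457/3991680

Favorable outcomes: !11 = 14684570.
Total outcomes: 11! = 39916800.
Probability = 14684570/39916800 = 1468457/3991680.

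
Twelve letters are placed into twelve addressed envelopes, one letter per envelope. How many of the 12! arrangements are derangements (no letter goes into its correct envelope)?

176214841

The subfactorial !12 = [12!/e] (nearest integer).
12! = 479001600, and 479001600/e ≈ 176214840.93, so !12 = 176214841.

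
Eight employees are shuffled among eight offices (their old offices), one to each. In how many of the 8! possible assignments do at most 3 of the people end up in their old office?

# with exactly i fixed is C(8,i)·!(8-i); sum over i=0..3:
  i=0: C(8,0)·!8 = 1·14833 = 14833
  i=1: C(8,1)·!7 = 8·1854 = 14832
  i=2: C(8,2)·!6 = 28·265 = 7420
  i=3: C(8,3)·!5 = 56·44 = 2464
Total = 39549.

39549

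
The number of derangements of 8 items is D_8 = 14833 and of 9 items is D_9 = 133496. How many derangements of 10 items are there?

D_10 = (10-1)·(D_9 + D_8) = 9·(133496 + 14833) = 9·148329 = 1334961.

1334961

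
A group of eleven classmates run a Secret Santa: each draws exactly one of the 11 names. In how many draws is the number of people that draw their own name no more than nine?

# with exactly i fixed is C(11,i)·!(11-i); sum over i=0..9:
  i=0: C(11,0)·!11 = 1·14684570 = 14684570
  i=1: C(11,1)·!10 = 11·1334961 = 14684571
  i=2: C(11,2)·!9 = 55·133496 = 7342280
  i=3: C(11,3)·!8 = 165·14833 = 2447445
  i=4: C(11,4)·!7 = 330·1854 = 611820
  i=5: C(11,5)·!6 = 462·265 = 122430
  i=6: C(11,6)·!5 = 462·44 = 20328
  i=7: C(11,7)·!4 = 330·9 = 2970
  i=8: C(11,8)·!3 = 165·2 = 330
  i=9: C(11,9)·!2 = 55·1 = 55
Total = 39916799.

39916799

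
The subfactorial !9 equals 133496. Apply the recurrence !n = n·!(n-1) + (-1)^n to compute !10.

!10 = 10·133496 + 1 = 1334961.

1334961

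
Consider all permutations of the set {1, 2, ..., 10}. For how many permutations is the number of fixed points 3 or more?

Sum C(10,i)·!(10-i) for i = 3..10:
  i=3: C(10,3)·!7 = 120·1854 = 222480
  i=4: C(10,4)·!6 = 210·265 = 55650
  i=5: C(10,5)·!5 = 252·44 = 11088
  i=6: C(10,6)·!4 = 210·9 = 1890
  i=7: C(10,7)·!3 = 120·2 = 240
  i=8: C(10,8)·!2 = 45·1 = 45
  i=9: C(10,9)·!1 = 10·0 = 0
  i=10: C(10,10)·!0 = 1·1 = 1
Total = 291394.

291394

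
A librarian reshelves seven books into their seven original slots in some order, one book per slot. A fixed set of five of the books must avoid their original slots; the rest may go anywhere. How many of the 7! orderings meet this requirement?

2428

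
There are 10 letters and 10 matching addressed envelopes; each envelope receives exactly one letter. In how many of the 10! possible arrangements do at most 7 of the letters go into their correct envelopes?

Sum C(10,i)·!(10-i) for i = 0..7:
  i=0: C(10,0)·!10 = 1·1334961 = 1334961
  i=1: C(10,1)·!9 = 10·133496 = 1334960
  i=2: C(10,2)·!8 = 45·14833 = 667485
  i=3: C(10,3)·!7 = 120·1854 = 222480
  i=4: C(10,4)·!6 = 210·265 = 55650
  i=5: C(10,5)·!5 = 252·44 = 11088
  i=6: C(10,6)·!4 = 210·9 = 1890
  i=7: C(10,7)·!3 = 120·2 = 240
Total = 3628754.

3628754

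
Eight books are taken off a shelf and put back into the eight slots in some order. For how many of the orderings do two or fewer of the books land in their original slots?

# with exactly i fixed is C(8,i)·!(8-i); sum over i=0..2:
  i=0: C(8,0)·!8 = 1·14833 = 14833
  i=1: C(8,1)·!7 = 8·1854 = 14832
  i=2: C(8,2)·!6 = 28·265 = 7420
Total = 37085.

37085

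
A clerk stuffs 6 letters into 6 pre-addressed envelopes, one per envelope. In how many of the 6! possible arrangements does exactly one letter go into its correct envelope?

264

Pick the single fixed position: C(6,1) = 6 ways.
The other 5 form a derangement: !5 = 44.
Total: 6 × 44 = 264.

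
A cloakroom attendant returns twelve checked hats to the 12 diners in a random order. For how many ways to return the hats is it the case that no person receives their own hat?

!12 is the nearest integer to 12!/e.
12! = 479001600, and 479001600/e ≈ 176214840.93, so !12 = 176214841.

176214841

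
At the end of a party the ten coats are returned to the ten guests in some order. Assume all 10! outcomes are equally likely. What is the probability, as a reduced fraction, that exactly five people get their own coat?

11/3600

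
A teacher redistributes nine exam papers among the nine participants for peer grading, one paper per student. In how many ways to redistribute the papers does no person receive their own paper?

133496

!9 = 9! · Σ_{k=0}^{9} (-1)^k/k!
= 9! - 9!/1! + 9!/2! - 9!/3! + 9!/4! - 9!/5! + 9!/6! - 9!/7! + 9!/8! - 9!/9!
= 362880 - 362880 + 181440 - 60480 + 15120 - 3024 + 504 - 72 + 9 - 1
= 133496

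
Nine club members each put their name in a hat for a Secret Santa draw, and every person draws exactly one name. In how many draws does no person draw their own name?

133496

By inclusion-exclusion, !9 = Σ (-1)^k · 9!/k! for k=0..9
= 9! - 9!/1! + 9!/2! - 9!/3! + 9!/4! - 9!/5! + 9!/6! - 9!/7! + 9!/8! - 9!/9!
= 362880 - 362880 + 181440 - 60480 + 15120 - 3024 + 504 - 72 + 9 - 1
= 133496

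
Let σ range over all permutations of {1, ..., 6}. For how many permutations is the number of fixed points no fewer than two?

191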